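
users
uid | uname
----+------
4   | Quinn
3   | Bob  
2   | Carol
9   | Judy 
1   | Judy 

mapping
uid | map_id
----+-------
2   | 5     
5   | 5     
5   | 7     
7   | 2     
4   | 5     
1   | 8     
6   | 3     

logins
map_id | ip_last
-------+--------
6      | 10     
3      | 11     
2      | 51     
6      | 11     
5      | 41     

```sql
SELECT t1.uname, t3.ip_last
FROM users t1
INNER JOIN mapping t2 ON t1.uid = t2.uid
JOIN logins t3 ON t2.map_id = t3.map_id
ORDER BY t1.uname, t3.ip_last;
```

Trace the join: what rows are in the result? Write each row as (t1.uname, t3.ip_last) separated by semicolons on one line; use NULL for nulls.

Step 1 — t1 INNER JOIN t2 on uid → 3 row(s).
Then INNER JOIN `logins t3` on map_id: keep only rows whose t2.map_id appears in t3.

(Carol, 41); (Quinn, 41)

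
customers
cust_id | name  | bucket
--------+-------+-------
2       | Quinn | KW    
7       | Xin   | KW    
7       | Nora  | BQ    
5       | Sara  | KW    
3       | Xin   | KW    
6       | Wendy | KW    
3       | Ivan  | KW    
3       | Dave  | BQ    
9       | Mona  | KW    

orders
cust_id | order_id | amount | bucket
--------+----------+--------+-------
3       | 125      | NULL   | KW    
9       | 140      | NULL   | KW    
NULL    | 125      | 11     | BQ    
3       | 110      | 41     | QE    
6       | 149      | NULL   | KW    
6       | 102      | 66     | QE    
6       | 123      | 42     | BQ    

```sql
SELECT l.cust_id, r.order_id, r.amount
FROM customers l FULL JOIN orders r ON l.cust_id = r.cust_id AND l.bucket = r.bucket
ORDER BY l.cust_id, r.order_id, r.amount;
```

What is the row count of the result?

FULL OUTER JOIN keeps every row from both sides; unmatched rows get NULL for the other side's columns.
Matching on l.cust_id = r.cust_id AND l.bucket = r.bucket. A NULL in a compared column never satisfies the condition.
- l[0] cust_id=2, bucket=KW → no match; kept with NULLs on the r side.
- l[1] cust_id=7, bucket=KW → no match; kept with NULLs on the r side.
- l[2] cust_id=7, bucket=BQ → no match; kept with NULLs on the r side.
- l[3] cust_id=5, bucket=KW → no match; kept with NULLs on the r side.
- l[4] cust_id=3, bucket=KW → 1 match(es) in r → 1 row(s).
- l[5] cust_id=6, bucket=KW → 1 match(es) in r → 1 row(s).
- l[6] cust_id=3, bucket=KW → 1 match(es) in r → 1 row(s).
- l[7] cust_id=3, bucket=BQ → no match; kept with NULLs on the r side.
- l[8] cust_id=9, bucket=KW → 1 match(es) in r → 1 row(s).
- 4 row(s) from r found no l partner → padded with NULL.
Total: 4 matched + 9 padded = 13 rows.

13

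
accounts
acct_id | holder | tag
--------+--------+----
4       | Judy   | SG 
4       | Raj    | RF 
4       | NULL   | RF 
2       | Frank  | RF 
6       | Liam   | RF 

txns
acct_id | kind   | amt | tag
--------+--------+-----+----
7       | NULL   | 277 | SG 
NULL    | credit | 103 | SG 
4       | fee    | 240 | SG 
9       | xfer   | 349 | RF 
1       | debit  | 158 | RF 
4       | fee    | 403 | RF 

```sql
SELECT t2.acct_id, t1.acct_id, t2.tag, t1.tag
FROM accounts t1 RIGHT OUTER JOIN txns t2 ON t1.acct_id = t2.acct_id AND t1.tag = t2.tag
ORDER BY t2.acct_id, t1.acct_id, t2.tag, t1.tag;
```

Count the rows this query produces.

7

RIGHT JOIN keeps every row from `txns`; unmatched rows get NULL for `accounts`'s columns.
Matching on t1.acct_id = t2.acct_id AND t1.tag = t2.tag. A NULL in a compared column never satisfies the condition.
- t1[0] acct_id=4, tag=SG → 1 match(es) in t2 → 1 row(s).
- t1[1] acct_id=4, tag=RF → 1 match(es) in t2 → 1 row(s).
- t1[2] acct_id=4, tag=RF → 1 match(es) in t2 → 1 row(s).
- t1[3] acct_id=2, tag=RF → no match.
- t1[4] acct_id=6, tag=RF → no match.
- 4 t2 row(s) had no t1 match → kept, t1 columns NULL.
Total: 3 matched + 4 padded = 7 rows.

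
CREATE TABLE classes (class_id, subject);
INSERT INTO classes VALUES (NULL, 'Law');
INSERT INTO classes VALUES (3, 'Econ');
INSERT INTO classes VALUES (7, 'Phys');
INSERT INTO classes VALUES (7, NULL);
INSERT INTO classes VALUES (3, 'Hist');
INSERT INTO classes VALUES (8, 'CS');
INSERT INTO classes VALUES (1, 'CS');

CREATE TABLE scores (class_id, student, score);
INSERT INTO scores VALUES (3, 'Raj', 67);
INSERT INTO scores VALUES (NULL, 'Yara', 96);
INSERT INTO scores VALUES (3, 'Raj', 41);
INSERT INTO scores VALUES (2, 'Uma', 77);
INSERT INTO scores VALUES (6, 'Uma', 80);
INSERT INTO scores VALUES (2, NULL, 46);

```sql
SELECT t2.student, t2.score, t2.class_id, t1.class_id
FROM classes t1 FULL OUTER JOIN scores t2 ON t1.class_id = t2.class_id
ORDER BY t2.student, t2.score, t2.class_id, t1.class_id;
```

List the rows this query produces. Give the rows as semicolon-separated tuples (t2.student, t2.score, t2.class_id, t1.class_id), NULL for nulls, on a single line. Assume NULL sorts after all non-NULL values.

FULL OUTER JOIN keeps every row from both sides; unmatched rows get NULL for the other side's columns.
Matching on t1.class_id = t2.class_id. A NULL in a compared column never satisfies the condition.
- t1[0] class_id=NULL → no match; kept with NULLs on the t2 side.
- t1[1] class_id=3 → 2 match(es) in t2 → 2 row(s).
- t1[2] class_id=7 → no match; kept with NULLs on the t2 side.
- t1[3] class_id=7 → no match; kept with NULLs on the t2 side.
- t1[4] class_id=3 → 2 match(es) in t2 → 2 row(s).
- t1[5] class_id=8 → no match; kept with NULLs on the t2 side.
- t1[6] class_id=1 → no match; kept with NULLs on the t2 side.
- 4 row(s) from t2 found no t1 partner → padded with NULL.

(Raj, 41, 3, 3); (Raj, 41, 3, 3); (Raj, 67, 3, 3); (Raj, 67, 3, 3); (Uma, 77, 2, NULL); (Uma, 80, 6, NULL); (Yara, 96, NULL, NULL); (NULL, 46, 2, NULL); (NULL, NULL, NULL, 1); (NULL, NULL, NULL, 7); (NULL, NULL, NULL, 7); (NULL, NULL, NULL, 8); (NULL, NULL, NULL, NULL)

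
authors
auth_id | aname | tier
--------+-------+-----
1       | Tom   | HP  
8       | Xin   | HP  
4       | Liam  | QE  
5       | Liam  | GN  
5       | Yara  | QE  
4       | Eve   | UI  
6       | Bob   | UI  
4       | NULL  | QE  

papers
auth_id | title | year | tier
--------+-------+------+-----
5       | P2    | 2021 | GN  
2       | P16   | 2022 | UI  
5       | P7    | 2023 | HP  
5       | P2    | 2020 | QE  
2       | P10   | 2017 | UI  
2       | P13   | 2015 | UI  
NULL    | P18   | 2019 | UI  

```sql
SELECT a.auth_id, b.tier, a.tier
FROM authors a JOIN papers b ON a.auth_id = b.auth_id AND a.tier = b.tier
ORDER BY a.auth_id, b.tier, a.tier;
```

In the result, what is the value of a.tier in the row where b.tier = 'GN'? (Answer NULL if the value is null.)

GN

INNER JOIN keeps only pairs where the ON condition holds.
Matching on a.auth_id = b.auth_id AND a.tier = b.tier. A NULL in a compared column never satisfies the condition.
Matched pairs: 2.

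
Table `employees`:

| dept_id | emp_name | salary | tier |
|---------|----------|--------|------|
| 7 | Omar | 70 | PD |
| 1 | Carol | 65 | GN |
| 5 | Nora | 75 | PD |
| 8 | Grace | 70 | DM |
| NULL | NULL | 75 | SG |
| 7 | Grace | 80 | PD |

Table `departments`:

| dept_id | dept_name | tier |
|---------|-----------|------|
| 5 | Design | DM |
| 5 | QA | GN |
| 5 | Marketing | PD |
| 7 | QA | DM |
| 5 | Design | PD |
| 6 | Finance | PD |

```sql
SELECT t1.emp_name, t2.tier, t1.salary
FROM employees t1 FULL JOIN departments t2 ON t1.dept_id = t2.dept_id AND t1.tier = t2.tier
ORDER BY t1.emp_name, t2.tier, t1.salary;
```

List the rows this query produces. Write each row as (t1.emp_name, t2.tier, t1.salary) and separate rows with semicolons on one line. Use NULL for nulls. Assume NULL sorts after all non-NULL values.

(Carol, NULL, 65); (Grace, NULL, 70); (Grace, NULL, 80); (Nora, PD, 75); (Nora, PD, 75); (Omar, NULL, 70); (NULL, DM, NULL); (NULL, DM, NULL); (NULL, GN, NULL); (NULL, PD, NULL); (NULL, NULL, 75)

FULL OUTER JOIN keeps every row from both sides; unmatched rows get NULL for the other side's columns.
Matching on t1.dept_id = t2.dept_id AND t1.tier = t2.tier. A NULL in a compared column never satisfies the condition.
- t1 (dept_id=7, tier=PD) has no partner → padded with NULL.
- t1 (dept_id=1, tier=GN) has no partner → padded with NULL.
- t1 (dept_id=5, tier=PD) pairs with 2 row(s) of t2.
- t1 (dept_id=8, tier=DM) has no partner → padded with NULL.
- t1 (dept_id=NULL, tier=SG) has no partner → padded with NULL.
- t1 (dept_id=7, tier=PD) has no partner → padded with NULL.
- 4 row(s) from t2 found no t1 partner → padded with NULL.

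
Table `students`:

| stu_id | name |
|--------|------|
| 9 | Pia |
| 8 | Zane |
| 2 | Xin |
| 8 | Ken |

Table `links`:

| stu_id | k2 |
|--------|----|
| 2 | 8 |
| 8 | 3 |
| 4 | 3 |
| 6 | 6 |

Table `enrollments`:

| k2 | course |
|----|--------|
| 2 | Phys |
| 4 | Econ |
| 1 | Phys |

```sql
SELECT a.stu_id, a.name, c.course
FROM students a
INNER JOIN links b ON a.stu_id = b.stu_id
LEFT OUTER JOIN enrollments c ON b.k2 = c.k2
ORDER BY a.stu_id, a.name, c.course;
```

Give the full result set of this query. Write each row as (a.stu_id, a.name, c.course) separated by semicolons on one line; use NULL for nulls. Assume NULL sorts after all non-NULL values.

Evaluate left to right. First `students a INNER JOIN links b` on stu_id: 3 row(s).
Then LEFT JOIN `enrollments c` on k2: each of those 3 rows is kept; rows whose b.k2 has no match in c get NULL for c's columns.

(2, Xin, NULL); (8, Ken, NULL); (8, Zane, NULL)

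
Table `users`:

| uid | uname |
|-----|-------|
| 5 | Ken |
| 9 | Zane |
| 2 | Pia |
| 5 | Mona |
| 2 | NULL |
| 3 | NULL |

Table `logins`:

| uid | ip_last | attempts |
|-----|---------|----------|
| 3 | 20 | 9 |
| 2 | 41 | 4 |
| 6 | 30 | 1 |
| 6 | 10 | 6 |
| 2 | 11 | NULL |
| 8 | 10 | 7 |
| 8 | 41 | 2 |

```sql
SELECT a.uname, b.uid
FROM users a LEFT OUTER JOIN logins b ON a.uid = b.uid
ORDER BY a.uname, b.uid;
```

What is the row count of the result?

8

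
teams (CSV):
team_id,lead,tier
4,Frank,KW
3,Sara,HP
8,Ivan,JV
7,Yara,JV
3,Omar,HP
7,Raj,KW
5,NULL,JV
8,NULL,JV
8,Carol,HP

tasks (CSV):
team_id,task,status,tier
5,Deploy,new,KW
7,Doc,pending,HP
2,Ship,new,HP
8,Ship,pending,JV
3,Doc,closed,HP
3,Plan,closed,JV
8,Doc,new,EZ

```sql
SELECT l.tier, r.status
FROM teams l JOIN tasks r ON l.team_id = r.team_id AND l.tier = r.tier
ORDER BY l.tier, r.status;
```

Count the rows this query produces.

4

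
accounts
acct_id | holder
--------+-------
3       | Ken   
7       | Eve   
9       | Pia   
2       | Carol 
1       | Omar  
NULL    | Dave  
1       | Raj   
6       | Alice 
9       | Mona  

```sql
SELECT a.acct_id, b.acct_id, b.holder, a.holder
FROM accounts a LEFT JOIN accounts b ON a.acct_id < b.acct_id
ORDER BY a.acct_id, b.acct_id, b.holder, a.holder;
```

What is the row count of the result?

LEFT JOIN keeps every row from `accounts a`; unmatched rows get NULL for `accounts b`'s columns.
Matching on a.acct_id < b.acct_id. A NULL in a compared column never satisfies the condition.
- a[0] acct_id=3 → 4 match(es) in b → 4 row(s).
- a[1] acct_id=7 → 2 match(es) in b → 2 row(s).
- a[2] acct_id=9 → no match; kept with NULLs on the b side.
- a[3] acct_id=2 → 5 match(es) in b → 5 row(s).
- a[4] acct_id=1 → 6 match(es) in b → 6 row(s).
- a[5] acct_id=NULL → no match; kept with NULLs on the b side.
- a[6] acct_id=1 → 6 match(es) in b → 6 row(s).
- a[7] acct_id=6 → 3 match(es) in b → 3 row(s).
- a[8] acct_id=9 → no match; kept with NULLs on the b side.
Total: 26 matched + 3 padded = 29 rows.

29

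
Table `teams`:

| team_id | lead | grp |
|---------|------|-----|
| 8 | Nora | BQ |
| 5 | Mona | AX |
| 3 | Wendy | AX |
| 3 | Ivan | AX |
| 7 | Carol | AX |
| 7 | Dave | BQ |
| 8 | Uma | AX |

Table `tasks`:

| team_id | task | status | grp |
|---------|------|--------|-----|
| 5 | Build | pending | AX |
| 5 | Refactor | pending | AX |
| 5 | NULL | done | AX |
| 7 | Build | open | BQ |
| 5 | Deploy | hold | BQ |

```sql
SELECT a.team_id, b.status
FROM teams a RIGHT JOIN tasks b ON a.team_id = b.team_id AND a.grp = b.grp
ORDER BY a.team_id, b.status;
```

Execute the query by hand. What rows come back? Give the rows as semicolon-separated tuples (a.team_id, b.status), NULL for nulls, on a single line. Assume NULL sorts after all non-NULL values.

(5, done); (5, pending); (5, pending); (7, open); (NULL, hold)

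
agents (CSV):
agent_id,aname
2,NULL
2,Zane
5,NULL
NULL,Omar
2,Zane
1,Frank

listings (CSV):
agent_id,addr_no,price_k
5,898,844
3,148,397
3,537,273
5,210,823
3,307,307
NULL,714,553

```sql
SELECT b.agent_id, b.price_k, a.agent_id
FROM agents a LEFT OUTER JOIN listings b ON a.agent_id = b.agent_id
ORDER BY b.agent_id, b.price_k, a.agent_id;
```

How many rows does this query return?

7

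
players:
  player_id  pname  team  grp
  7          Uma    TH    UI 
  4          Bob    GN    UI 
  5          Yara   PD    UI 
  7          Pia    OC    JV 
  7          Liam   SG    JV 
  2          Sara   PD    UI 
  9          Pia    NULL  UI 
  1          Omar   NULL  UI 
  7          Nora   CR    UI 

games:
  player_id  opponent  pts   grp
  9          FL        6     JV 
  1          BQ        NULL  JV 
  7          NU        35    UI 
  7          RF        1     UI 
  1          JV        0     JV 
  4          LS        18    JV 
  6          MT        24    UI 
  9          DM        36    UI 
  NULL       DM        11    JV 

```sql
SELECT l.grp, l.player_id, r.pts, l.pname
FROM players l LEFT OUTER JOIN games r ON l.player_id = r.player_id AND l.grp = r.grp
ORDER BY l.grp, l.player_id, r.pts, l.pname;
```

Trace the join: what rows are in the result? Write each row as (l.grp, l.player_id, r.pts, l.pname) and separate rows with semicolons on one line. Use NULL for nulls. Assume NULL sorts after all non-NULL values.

(JV, 7, NULL, Liam); (JV, 7, NULL, Pia); (UI, 1, NULL, Omar); (UI, 2, NULL, Sara); (UI, 4, NULL, Bob); (UI, 5, NULL, Yara); (UI, 7, 1, Nora); (UI, 7, 1, Uma); (UI, 7, 35, Nora); (UI, 7, 35, Uma); (UI, 9, 36, Pia)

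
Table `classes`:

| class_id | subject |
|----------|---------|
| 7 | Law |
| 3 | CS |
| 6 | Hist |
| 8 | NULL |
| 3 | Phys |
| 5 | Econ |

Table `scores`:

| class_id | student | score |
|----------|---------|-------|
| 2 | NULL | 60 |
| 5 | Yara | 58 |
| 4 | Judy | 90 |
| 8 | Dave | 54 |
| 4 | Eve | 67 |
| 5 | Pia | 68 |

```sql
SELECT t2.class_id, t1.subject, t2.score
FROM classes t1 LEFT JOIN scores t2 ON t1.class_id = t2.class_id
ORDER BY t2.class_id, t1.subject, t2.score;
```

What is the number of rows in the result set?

LEFT JOIN keeps every row from `classes`; unmatched rows get NULL for `scores`'s columns.
Matching on t1.class_id = t2.class_id.
- t1 row (class_id=7): no match → kept, t2 columns NULL.
- t1 row (class_id=3): no match → kept, t2 columns NULL.
- t1 row (class_id=6): no match → kept, t2 columns NULL.
- t1 row (class_id=8): matches 1 t2 row(s) → 1 output row(s).
- t1 row (class_id=3): no match → kept, t2 columns NULL.
- t1 row (class_id=5): matches 2 t2 row(s) → 2 output row(s).
Total: 3 matched + 4 padded = 7 rows.

7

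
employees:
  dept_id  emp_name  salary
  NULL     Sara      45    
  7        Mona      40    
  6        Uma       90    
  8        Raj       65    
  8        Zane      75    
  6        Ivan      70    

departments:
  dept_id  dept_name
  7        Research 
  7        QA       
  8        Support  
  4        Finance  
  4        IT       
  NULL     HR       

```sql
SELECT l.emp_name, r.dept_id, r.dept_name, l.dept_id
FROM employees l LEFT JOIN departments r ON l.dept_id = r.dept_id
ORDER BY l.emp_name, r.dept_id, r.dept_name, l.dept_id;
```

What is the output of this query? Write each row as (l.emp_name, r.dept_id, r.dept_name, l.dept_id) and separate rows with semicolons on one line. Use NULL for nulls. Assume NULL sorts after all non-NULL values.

LEFT JOIN keeps every row from `employees`; unmatched rows get NULL for `departments`'s columns.
Matching on l.dept_id = r.dept_id. A NULL in a compared column never satisfies the condition.
Matched pairs: 4; unmatched l rows kept: 3.

(Ivan, NULL, NULL, 6); (Mona, 7, QA, 7); (Mona, 7, Research, 7); (Raj, 8, Support, 8); (Sara, NULL, NULL, NULL); (Uma, NULL, NULL, 6); (Zane, 8, Support, 8)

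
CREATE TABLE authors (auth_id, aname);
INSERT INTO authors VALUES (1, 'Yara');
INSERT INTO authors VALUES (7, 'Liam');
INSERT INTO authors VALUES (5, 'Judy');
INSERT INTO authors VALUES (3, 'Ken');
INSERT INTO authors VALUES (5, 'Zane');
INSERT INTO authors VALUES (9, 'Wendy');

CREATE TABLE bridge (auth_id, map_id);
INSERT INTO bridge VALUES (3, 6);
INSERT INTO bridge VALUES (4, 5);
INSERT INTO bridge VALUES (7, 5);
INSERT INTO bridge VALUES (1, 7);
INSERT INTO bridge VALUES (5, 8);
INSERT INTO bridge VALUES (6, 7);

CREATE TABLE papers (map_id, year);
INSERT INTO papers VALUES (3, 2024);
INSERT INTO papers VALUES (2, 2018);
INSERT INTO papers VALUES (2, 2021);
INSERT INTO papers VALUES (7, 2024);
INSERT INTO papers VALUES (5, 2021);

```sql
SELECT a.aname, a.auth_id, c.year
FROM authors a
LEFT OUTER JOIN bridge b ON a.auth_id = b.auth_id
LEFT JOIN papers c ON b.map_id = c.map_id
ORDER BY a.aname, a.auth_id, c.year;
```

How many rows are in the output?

Step 1 — a LEFT JOIN b on auth_id → 6 row(s).
Then LEFT JOIN `papers c` on map_id: each of those 6 rows is kept; rows whose b.map_id has no match in c get NULL for c's columns.
Result: 6 row(s).

6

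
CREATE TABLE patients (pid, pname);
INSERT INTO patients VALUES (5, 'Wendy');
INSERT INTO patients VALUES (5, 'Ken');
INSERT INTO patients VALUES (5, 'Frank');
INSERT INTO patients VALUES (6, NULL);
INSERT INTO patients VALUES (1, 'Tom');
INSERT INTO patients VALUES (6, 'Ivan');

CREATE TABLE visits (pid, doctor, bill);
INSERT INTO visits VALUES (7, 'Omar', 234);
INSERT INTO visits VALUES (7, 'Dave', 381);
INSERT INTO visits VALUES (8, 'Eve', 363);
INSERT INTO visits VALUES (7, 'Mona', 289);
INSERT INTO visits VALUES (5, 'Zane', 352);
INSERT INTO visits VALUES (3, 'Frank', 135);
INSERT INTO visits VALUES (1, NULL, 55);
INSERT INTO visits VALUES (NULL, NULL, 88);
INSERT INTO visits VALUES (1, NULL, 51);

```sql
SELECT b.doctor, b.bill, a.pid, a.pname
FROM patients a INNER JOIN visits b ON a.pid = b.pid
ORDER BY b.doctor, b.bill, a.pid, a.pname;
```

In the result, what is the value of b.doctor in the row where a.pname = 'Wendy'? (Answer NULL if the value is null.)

Zane

INNER JOIN keeps only pairs where the ON condition holds.
Matching on a.pid = b.pid. A NULL in a compared column never satisfies the condition.
- a row (pid=5): matches 1 b row(s) → 1 output row(s).
- a row (pid=5): matches 1 b row(s) → 1 output row(s).
- a row (pid=5): matches 1 b row(s) → 1 output row(s).
- a row (pid=6): no match → dropped.
- a row (pid=1): matches 2 b row(s) → 2 output row(s).
- a row (pid=6): no match → dropped.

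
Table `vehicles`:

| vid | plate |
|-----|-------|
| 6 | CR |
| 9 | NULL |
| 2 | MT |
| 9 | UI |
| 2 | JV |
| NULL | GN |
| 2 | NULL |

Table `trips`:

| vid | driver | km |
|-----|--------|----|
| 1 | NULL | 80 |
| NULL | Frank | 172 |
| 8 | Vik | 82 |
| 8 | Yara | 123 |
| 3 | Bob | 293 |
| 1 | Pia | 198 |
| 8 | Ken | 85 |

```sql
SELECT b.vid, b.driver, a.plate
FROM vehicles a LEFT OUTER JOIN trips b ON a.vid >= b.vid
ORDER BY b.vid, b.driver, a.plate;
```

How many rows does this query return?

LEFT JOIN keeps every row from `vehicles`; unmatched rows get NULL for `trips`'s columns.
Matching on a.vid >= b.vid. A NULL in a compared column never satisfies the condition.
- a row (vid=6): matches 3 b row(s) → 3 output row(s).
- a row (vid=9): matches 6 b row(s) → 6 output row(s).
- a row (vid=2): matches 2 b row(s) → 2 output row(s).
- a row (vid=9): matches 6 b row(s) → 6 output row(s).
- a row (vid=2): matches 2 b row(s) → 2 output row(s).
- a row (vid=NULL): no match → kept, b columns NULL.
- a row (vid=2): matches 2 b row(s) → 2 output row(s).
Total: 21 matched + 1 padded = 22 rows.

22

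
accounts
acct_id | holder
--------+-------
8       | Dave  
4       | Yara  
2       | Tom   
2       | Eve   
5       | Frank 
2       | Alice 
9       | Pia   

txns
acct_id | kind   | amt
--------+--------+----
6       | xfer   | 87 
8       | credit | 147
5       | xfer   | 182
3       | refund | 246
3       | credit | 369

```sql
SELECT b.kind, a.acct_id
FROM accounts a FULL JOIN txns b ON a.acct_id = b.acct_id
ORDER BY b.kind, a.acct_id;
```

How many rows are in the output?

10

FULL OUTER JOIN keeps every row from both sides; unmatched rows get NULL for the other side's columns.
Matching on a.acct_id = b.acct_id.
- a[0] acct_id=8 → 1 match(es) in b → 1 row(s).
- a[1] acct_id=4 → no match; kept with NULLs on the b side.
- a[2] acct_id=2 → no match; kept with NULLs on the b side.
- a[3] acct_id=2 → no match; kept with NULLs on the b side.
- a[4] acct_id=5 → 1 match(es) in b → 1 row(s).
- a[5] acct_id=2 → no match; kept with NULLs on the b side.
- a[6] acct_id=9 → no match; kept with NULLs on the b side.
- 3 row(s) from b found no a partner → padded with NULL.
Total: 2 matched + 8 padded = 10 rows.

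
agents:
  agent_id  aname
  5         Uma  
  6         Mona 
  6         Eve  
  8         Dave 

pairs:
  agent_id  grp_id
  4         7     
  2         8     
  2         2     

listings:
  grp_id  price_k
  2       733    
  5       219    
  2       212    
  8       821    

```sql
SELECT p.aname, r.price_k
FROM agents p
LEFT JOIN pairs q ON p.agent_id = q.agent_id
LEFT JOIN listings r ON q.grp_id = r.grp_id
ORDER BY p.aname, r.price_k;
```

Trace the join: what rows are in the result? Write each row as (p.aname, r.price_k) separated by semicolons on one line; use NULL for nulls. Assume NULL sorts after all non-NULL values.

Evaluate left to right. First `agents p LEFT JOIN pairs q` on agent_id: 4 row(s).
Then LEFT JOIN `listings r` on grp_id: each of those 4 rows is kept; rows whose q.grp_id has no match in r get NULL for r's columns.

(Dave, NULL); (Eve, NULL); (Mona, NULL); (Uma, NULL)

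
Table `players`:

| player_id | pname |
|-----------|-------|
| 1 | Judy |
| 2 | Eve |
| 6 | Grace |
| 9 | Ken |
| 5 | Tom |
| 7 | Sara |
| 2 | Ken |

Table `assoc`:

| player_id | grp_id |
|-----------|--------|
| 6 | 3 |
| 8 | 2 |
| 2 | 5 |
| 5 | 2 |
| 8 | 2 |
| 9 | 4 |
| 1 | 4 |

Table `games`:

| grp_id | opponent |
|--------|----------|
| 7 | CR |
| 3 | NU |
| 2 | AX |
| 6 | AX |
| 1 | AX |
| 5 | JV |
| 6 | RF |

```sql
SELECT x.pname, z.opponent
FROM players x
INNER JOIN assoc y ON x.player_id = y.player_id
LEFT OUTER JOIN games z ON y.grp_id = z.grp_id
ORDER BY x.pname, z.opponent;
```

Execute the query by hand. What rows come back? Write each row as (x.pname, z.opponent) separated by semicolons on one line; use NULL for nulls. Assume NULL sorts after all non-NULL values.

(Eve, JV); (Grace, NU); (Judy, NULL); (Ken, JV); (Ken, NULL); (Tom, AX)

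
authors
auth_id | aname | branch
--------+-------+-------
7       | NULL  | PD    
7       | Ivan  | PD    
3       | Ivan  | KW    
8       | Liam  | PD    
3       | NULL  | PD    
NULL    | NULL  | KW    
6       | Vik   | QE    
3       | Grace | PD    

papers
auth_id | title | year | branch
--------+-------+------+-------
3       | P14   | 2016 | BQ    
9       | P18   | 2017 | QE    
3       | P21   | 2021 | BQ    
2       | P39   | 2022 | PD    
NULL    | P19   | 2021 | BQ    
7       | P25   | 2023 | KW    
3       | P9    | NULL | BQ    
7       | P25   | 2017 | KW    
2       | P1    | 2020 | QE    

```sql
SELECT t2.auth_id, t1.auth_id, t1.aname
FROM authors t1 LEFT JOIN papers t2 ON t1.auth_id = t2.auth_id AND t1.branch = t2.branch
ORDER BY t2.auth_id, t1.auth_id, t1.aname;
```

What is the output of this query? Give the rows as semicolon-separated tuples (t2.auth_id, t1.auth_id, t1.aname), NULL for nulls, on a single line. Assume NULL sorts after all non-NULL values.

(NULL, 3, Grace); (NULL, 3, Ivan); (NULL, 3, NULL); (NULL, 6, Vik); (NULL, 7, Ivan); (NULL, 7, NULL); (NULL, 8, Liam); (NULL, NULL, NULL)

LEFT JOIN keeps every row from `authors`; unmatched rows get NULL for `papers`'s columns.
Matching on t1.auth_id = t2.auth_id AND t1.branch = t2.branch. A NULL in a compared column never satisfies the condition.
- t1 row (auth_id=7, branch=PD): no match → kept, t2 columns NULL.
- t1 row (auth_id=7, branch=PD): no match → kept, t2 columns NULL.
- t1 row (auth_id=3, branch=KW): no match → kept, t2 columns NULL.
- t1 row (auth_id=8, branch=PD): no match → kept, t2 columns NULL.
- t1 row (auth_id=3, branch=PD): no match → kept, t2 columns NULL.
- t1 row (auth_id=NULL, branch=KW): no match → kept, t2 columns NULL.
- t1 row (auth_id=6, branch=QE): no match → kept, t2 columns NULL.
- t1 row (auth_id=3, branch=PD): no match → kept, t2 columns NULL.
After projecting and ordering:
t2.auth_id | t1.auth_id | t1.aname
NULL | 3 | Grace
NULL | 3 | Ivan
NULL | 3 | NULL
NULL | 6 | Vik
NULL | 7 | Ivan
NULL | 7 | NULL
NULL | 8 | Liam
NULL | NULL | NULL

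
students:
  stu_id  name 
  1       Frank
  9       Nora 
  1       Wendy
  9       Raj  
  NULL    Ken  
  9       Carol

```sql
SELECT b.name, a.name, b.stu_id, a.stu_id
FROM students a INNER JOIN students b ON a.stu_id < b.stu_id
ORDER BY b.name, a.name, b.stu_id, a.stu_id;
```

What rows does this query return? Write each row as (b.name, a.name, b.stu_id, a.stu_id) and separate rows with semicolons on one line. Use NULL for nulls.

(Carol, Frank, 9, 1); (Carol, Wendy, 9, 1); (Nora, Frank, 9, 1); (Nora, Wendy, 9, 1); (Raj, Frank, 9, 1); (Raj, Wendy, 9, 1)

INNER JOIN keeps only pairs where the ON condition holds.
Matching on a.stu_id < b.stu_id. A NULL in a compared column never satisfies the condition.
Matched pairs: 6.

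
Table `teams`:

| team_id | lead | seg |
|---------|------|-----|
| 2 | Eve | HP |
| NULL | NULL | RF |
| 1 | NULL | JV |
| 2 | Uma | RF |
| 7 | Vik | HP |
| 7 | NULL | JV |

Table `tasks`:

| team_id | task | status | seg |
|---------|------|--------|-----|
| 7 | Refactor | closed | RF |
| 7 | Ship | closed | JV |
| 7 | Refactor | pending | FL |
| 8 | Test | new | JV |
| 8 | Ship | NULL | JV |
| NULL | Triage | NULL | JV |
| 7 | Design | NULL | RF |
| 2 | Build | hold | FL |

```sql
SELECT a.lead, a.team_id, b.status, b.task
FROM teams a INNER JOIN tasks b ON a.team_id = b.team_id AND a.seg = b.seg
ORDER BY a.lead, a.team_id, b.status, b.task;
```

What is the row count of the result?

INNER JOIN keeps only pairs where the ON condition holds.
Matching on a.team_id = b.team_id AND a.seg = b.seg. A NULL in a compared column never satisfies the condition.
Matched pairs: 1.
Total: 1 rows.

1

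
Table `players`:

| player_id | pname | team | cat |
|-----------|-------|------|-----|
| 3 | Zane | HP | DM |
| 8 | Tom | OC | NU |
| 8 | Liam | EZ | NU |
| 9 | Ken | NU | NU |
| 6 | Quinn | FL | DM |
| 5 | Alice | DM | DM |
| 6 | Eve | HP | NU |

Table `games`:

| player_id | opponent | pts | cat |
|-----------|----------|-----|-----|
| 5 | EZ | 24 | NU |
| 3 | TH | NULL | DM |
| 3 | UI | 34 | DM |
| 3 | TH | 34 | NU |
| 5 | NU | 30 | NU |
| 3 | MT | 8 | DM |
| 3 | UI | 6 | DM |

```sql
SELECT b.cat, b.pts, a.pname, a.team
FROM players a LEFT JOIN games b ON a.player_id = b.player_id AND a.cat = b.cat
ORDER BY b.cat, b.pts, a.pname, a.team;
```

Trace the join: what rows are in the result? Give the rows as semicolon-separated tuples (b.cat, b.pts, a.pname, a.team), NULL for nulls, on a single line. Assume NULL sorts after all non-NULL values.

(DM, 6, Zane, HP); (DM, 8, Zane, HP); (DM, 34, Zane, HP); (DM, NULL, Zane, HP); (NULL, NULL, Alice, DM); (NULL, NULL, Eve, HP); (NULL, NULL, Ken, NU); (NULL, NULL, Liam, EZ); (NULL, NULL, Quinn, FL); (NULL, NULL, Tom, OC)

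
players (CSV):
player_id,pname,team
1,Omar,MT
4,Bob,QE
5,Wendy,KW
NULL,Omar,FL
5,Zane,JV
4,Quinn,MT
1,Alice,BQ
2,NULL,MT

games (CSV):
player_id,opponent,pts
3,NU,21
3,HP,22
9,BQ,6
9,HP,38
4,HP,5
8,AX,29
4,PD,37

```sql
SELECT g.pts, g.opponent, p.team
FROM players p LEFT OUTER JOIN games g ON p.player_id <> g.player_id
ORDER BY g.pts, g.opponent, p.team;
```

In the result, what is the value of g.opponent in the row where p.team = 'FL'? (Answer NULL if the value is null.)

LEFT JOIN keeps every row from `players`; unmatched rows get NULL for `games`'s columns.
Matching on p.player_id <> g.player_id. A NULL in a compared column never satisfies the condition.
Matched pairs: 45; unmatched p rows kept: 1.

NULL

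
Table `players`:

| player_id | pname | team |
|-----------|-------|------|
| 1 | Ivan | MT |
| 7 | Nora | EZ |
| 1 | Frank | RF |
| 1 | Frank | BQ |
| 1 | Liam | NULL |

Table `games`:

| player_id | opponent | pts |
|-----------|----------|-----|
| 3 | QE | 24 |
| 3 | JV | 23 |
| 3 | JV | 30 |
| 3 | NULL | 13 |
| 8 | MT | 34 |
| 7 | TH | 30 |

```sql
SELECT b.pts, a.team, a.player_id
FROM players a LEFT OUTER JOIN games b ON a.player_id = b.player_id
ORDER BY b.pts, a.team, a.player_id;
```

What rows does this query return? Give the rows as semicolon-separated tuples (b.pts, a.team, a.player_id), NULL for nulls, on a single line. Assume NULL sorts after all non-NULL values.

(30, EZ, 7); (NULL, BQ, 1); (NULL, MT, 1); (NULL, RF, 1); (NULL, NULL, 1)

LEFT JOIN keeps every row from `players`; unmatched rows get NULL for `games`'s columns.
Matching on a.player_id = b.player_id.
- a (player_id=1) has no partner → padded with NULL.
- a (player_id=7) pairs with 1 row(s) of b.
- a (player_id=1) has no partner → padded with NULL.
- a (player_id=1) has no partner → padded with NULL.
- a (player_id=1) has no partner → padded with NULL.
After projecting and ordering:
b.pts | a.team | a.player_id
30 | EZ | 7
NULL | BQ | 1
NULL | MT | 1
NULL | RF | 1
NULL | NULL | 1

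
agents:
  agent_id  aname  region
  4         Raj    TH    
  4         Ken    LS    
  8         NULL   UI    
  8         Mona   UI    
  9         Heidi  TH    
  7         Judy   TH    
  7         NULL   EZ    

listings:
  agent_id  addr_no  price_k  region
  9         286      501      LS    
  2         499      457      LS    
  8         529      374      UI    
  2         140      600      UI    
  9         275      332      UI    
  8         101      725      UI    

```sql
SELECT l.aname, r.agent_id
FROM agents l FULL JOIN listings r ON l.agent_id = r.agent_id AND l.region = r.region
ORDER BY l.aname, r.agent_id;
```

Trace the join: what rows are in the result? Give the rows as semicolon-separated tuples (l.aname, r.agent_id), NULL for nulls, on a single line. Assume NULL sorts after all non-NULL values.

FULL OUTER JOIN keeps every row from both sides; unmatched rows get NULL for the other side's columns.
Matching on l.agent_id = r.agent_id AND l.region = r.region.
Matched pairs: 4; unmatched l rows kept: 5; unmatched r rows kept: 4.

(Heidi, NULL); (Judy, NULL); (Ken, NULL); (Mona, 8); (Mona, 8); (Raj, NULL); (NULL, 2); (NULL, 2); (NULL, 8); (NULL, 8); (NULL, 9); (NULL, 9); (NULL, NULL)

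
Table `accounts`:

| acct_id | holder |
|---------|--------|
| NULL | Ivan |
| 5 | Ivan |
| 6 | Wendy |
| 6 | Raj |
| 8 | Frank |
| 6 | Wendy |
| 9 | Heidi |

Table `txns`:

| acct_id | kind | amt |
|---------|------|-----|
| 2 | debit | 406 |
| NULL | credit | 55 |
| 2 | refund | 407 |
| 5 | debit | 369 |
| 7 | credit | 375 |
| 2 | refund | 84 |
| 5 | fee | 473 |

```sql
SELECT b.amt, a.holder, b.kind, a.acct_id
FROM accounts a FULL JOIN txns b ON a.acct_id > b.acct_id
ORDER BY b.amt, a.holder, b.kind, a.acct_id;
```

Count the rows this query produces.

32

FULL OUTER JOIN keeps every row from both sides; unmatched rows get NULL for the other side's columns.
Matching on a.acct_id > b.acct_id. A NULL in a compared column never satisfies the condition.
- a row (acct_id=NULL): no match → kept, b columns NULL.
- a row (acct_id=5): matches 3 b row(s) → 3 output row(s).
- a row (acct_id=6): matches 5 b row(s) → 5 output row(s).
- a row (acct_id=6): matches 5 b row(s) → 5 output row(s).
- a row (acct_id=8): matches 6 b row(s) → 6 output row(s).
- a row (acct_id=6): matches 5 b row(s) → 5 output row(s).
- a row (acct_id=9): matches 6 b row(s) → 6 output row(s).
- plus 1 unmatched b row(s), each kept with NULL a columns.
Total: 30 matched + 2 padded = 32 rows.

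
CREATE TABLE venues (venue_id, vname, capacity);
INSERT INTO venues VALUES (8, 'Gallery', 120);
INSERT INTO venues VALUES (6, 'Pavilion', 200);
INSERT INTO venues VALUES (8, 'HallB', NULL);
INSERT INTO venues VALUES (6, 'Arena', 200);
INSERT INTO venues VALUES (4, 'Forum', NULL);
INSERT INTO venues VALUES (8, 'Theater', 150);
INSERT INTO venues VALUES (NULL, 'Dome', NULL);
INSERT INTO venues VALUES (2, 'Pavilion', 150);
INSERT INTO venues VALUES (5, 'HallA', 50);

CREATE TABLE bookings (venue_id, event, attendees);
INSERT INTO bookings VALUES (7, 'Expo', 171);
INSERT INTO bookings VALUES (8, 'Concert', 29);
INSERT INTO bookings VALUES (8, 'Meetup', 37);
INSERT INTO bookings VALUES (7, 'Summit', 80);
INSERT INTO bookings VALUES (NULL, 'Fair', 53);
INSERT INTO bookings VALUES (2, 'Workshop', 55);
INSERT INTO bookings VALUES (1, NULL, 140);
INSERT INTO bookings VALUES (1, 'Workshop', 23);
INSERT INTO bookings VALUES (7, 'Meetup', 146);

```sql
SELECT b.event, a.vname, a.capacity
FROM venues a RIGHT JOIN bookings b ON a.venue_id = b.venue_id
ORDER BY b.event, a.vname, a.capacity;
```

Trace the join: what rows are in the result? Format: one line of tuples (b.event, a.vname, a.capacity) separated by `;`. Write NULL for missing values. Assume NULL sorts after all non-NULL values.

RIGHT JOIN keeps every row from `bookings`; unmatched rows get NULL for `venues`'s columns.
Matching on a.venue_id = b.venue_id. A NULL in a compared column never satisfies the condition.
- a (venue_id=8) pairs with 2 row(s) of b.
- a (venue_id=6) has no partner in b.
- a (venue_id=8) pairs with 2 row(s) of b.
- a (venue_id=6) has no partner in b.
- a (venue_id=4) has no partner in b.
- a (venue_id=8) pairs with 2 row(s) of b.
- a (venue_id=NULL) has no partner in b.
- a (venue_id=2) pairs with 1 row(s) of b.
- a (venue_id=5) has no partner in b.
- 6 b row(s) had no a match → kept, a columns NULL.

(Concert, Gallery, 120); (Concert, HallB, NULL); (Concert, Theater, 150); (Expo, NULL, NULL); (Fair, NULL, NULL); (Meetup, Gallery, 120); (Meetup, HallB, NULL); (Meetup, Theater, 150); (Meetup, NULL, NULL); (Summit, NULL, NULL); (Workshop, Pavilion, 150); (Workshop, NULL, NULL); (NULL, NULL, NULL)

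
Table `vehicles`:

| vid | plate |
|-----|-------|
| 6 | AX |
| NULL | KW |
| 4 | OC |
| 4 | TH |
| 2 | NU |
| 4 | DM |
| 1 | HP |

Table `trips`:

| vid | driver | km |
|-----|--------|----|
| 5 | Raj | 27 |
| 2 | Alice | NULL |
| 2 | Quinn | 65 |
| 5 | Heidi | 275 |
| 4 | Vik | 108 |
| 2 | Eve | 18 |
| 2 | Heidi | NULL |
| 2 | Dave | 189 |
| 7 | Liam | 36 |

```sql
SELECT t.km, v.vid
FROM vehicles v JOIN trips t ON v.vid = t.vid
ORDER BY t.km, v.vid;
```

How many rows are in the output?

8

INNER JOIN keeps only pairs where the ON condition holds.
Matching on v.vid = t.vid. A NULL in a compared column never satisfies the condition.
Matched pairs: 8.
Total: 8 rows.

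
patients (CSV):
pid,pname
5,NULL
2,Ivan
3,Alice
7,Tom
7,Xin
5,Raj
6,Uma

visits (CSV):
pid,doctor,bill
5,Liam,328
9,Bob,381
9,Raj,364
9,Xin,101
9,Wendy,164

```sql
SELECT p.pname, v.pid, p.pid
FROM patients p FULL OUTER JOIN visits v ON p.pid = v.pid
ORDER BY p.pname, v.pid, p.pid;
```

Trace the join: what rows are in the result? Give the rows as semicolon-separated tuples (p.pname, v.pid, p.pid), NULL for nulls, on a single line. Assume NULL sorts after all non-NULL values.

FULL OUTER JOIN keeps every row from both sides; unmatched rows get NULL for the other side's columns.
Matching on p.pid = v.pid.
- p (pid=5) pairs with 1 row(s) of v.
- p (pid=2) has no partner → padded with NULL.
- p (pid=3) has no partner → padded with NULL.
- p (pid=7) has no partner → padded with NULL.
- p (pid=7) has no partner → padded with NULL.
- p (pid=5) pairs with 1 row(s) of v.
- p (pid=6) has no partner → padded with NULL.
- 4 row(s) from v found no p partner → padded with NULL.

(Alice, NULL, 3); (Ivan, NULL, 2); (Raj, 5, 5); (Tom, NULL, 7); (Uma, NULL, 6); (Xin, NULL, 7); (NULL, 5, 5); (NULL, 9, NULL); (NULL, 9, NULL); (NULL, 9, NULL); (NULL, 9, NULL)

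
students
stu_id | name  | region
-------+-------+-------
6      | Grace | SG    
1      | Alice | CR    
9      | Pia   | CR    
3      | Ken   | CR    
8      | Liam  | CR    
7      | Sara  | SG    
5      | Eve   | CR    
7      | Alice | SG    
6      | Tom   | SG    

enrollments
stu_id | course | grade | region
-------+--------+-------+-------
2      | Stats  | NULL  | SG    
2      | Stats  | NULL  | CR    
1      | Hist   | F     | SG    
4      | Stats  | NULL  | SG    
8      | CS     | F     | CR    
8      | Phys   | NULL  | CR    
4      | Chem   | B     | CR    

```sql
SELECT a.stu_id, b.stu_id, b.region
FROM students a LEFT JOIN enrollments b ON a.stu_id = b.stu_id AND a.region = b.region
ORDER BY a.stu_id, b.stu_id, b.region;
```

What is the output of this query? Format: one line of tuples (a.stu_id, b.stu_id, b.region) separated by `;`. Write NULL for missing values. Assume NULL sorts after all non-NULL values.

(1, NULL, NULL); (3, NULL, NULL); (5, NULL, NULL); (6, NULL, NULL); (6, NULL, NULL); (7, NULL, NULL); (7, NULL, NULL); (8, 8, CR); (8, 8, CR); (9, NULL, NULL)

LEFT JOIN keeps every row from `students`; unmatched rows get NULL for `enrollments`'s columns.
Matching on a.stu_id = b.stu_id AND a.region = b.region.
- stu_id=6, region=SG: no b row matches, row kept with b columns NULL.
- stu_id=1, region=CR: no b row matches, row kept with b columns NULL.
- stu_id=9, region=CR: no b row matches, row kept with b columns NULL.
- stu_id=3, region=CR: no b row matches, row kept with b columns NULL.
- stu_id=8, region=CR: 2 matching b row(s), so 2 row(s) emitted.
- stu_id=7, region=SG: no b row matches, row kept with b columns NULL.
- stu_id=5, region=CR: no b row matches, row kept with b columns NULL.
- stu_id=7, region=SG: no b row matches, row kept with b columns NULL.
- stu_id=6, region=SG: no b row matches, row kept with b columns NULL.
After projecting and ordering:
a.stu_id | b.stu_id | b.region
1 | NULL | NULL
3 | NULL | NULL
5 | NULL | NULL
6 | NULL | NULL
6 | NULL | NULL
7 | NULL | NULL
7 | NULL | NULL
8 | 8 | CR
8 | 8 | CR
9 | NULL | NULL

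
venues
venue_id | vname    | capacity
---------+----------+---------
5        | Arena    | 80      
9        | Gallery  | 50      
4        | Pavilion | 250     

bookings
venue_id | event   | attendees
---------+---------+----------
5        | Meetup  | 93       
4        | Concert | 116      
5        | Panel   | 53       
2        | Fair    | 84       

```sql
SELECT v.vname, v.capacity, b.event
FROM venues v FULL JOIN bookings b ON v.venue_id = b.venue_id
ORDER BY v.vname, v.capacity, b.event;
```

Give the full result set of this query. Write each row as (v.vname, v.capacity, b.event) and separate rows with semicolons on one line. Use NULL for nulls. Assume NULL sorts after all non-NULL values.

(Arena, 80, Meetup); (Arena, 80, Panel); (Gallery, 50, NULL); (Pavilion, 250, Concert); (NULL, NULL, Fair)

FULL OUTER JOIN keeps every row from both sides; unmatched rows get NULL for the other side's columns.
Matching on v.venue_id = b.venue_id.
- v (venue_id=5) pairs with 2 row(s) of b.
- v (venue_id=9) has no partner → padded with NULL.
- v (venue_id=4) pairs with 1 row(s) of b.
- plus 1 unmatched b row(s), each kept with NULL v columns.
After projecting and ordering:
v.vname | v.capacity | b.event
Arena | 80 | Meetup
Arena | 80 | Panel
Gallery | 50 | NULL
Pavilion | 250 | Concert
NULL | NULL | Fair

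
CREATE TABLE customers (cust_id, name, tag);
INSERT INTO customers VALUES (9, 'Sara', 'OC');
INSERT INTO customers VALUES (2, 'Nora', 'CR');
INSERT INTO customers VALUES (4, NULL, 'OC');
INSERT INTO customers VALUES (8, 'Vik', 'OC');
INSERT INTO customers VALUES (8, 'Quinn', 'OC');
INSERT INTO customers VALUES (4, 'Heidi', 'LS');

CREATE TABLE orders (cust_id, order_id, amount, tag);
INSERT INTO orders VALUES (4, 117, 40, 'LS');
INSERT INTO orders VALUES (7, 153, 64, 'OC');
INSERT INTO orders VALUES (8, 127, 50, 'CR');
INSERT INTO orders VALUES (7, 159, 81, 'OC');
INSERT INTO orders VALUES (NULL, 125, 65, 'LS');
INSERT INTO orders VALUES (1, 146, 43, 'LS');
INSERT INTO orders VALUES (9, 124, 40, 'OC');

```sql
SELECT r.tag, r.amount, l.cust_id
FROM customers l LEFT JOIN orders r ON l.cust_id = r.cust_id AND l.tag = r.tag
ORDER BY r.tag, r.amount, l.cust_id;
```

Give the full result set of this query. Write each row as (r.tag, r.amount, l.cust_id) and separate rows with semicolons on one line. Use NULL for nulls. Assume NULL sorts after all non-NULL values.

LEFT JOIN keeps every row from `customers`; unmatched rows get NULL for `orders`'s columns.
Matching on l.cust_id = r.cust_id AND l.tag = r.tag. A NULL in a compared column never satisfies the condition.
- l[0] cust_id=9, tag=OC → 1 match(es) in r → 1 row(s).
- l[1] cust_id=2, tag=CR → no match; kept with NULLs on the r side.
- l[2] cust_id=4, tag=OC → no match; kept with NULLs on the r side.
- l[3] cust_id=8, tag=OC → no match; kept with NULLs on the r side.
- l[4] cust_id=8, tag=OC → no match; kept with NULLs on the r side.
- l[5] cust_id=4, tag=LS → 1 match(es) in r → 1 row(s).
After projecting and ordering:
r.tag | r.amount | l.cust_id
LS | 40 | 4
OC | 40 | 9
NULL | NULL | 2
NULL | NULL | 4
NULL | NULL | 8
NULL | NULL | 8

(LS, 40, 4); (OC, 40, 9); (NULL, NULL, 2); (NULL, NULL, 4); (NULL, NULL, 8); (NULL, NULL, 8)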